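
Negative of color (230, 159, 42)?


Invert: (255-R, 255-G, 255-B)
R: 255-230 = 25
G: 255-159 = 96
B: 255-42 = 213
= RGB(25, 96, 213)


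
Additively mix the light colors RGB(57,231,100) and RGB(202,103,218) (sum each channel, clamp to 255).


Additive: each channel = min(255, C₁+C₂)
R: 57+202 = 259 → 255
G: 231+103 = 334 → 255
B: 100+218 = 318 → 255
= RGB(255, 255, 255)


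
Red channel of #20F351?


Color: #20F351
R = 20 = 32
G = F3 = 243
B = 51 = 81
Red = 32


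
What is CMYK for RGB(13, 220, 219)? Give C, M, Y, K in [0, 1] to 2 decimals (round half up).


R'=13/255≈0.0510, G'=220/255≈0.8627, B'=219/255≈0.8588
K = 1 - max(R',G',B') = 1 - 220/255 = 35/255 = 0.13725… → 0.14
(1-R'-K)/(1-K) simplifies to (max-R)/max with max = 220:
C = (220-13)/220 = 207/220 = 0.94090… → 0.94
M = (220-220)/220 = 0/220 = 0 → 0.00
Y = (220-219)/220 = 1/220 = 0.00454… → 0.00
= CMYK(0.94, 0.00, 0.00, 0.14)


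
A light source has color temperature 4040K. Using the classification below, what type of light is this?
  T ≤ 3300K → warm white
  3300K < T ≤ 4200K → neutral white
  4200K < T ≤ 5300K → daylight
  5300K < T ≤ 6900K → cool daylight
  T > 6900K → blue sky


Temperature: 4040K
3300K < 4040K ≤ 4200K → neutral white
Classification: neutral white


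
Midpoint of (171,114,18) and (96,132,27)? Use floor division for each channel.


Midpoint: each channel = ⌊(C₁+C₂)/2⌋
R: ⌊(171+96)/2⌋ = 133
G: ⌊(114+132)/2⌋ = 123
B: ⌊(18+27)/2⌋ = 22
= RGB(133, 123, 22)


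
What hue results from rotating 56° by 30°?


New hue = (H + rotation) mod 360
New hue = (56 + 30) mod 360
= 86 mod 360
= 86°


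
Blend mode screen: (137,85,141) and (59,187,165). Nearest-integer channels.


Screen: C = 255 - (255-A)×(255-B)/255, rounded to nearest integer
R: 255 - (255-137)×(255-59)/255 = 255 - 23128/255 ≈ 255 - 90.698 = 164.302 → 164
G: 255 - (255-85)×(255-187)/255 = 255 - 11560/255 ≈ 255 - 45.333 = 209.667 → 210
B: 255 - (255-141)×(255-165)/255 = 255 - 10260/255 ≈ 255 - 40.235 = 214.765 → 215
= RGB(164, 210, 215)


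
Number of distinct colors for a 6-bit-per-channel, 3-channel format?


Total bits = 6 bits/channel × 3 channels = 18 bits
Distinct colors = 2^18
= 262,144 colors


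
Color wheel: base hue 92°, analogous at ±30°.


Base hue: 92°
Left analog: (92 - 30) mod 360 = 62°
Right analog: (92 + 30) mod 360 = 122°
Analogous hues = 62° and 122°


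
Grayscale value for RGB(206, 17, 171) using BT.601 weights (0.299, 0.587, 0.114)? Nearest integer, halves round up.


Gray = 0.299×R + 0.587×G + 0.114×B
Gray = 0.299×206 + 0.587×17 + 0.114×171
Gray = 61.594 + 9.979 + 19.494
Gray = 91.067 → round half up → 91
Gray = 91


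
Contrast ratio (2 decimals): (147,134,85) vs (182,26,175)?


Linearize each sRGB channel c=v/255: c/12.92 if c ≤ 0.04045 else ((c+0.055)/1.055)^2.4
L = 0.2126×R_lin + 0.7152×G_lin + 0.0722×B_lin
Color 1 (147,134,85):
  R=147: 147/255≈0.5765 > 0.04045 → ((0.5765+0.055)/1.055)^2.4 ≈ 0.29177
  G=134: 134/255≈0.5255 > 0.04045 → ((0.5255+0.055)/1.055)^2.4 ≈ 0.23840
  B=85: 85/255≈0.3333 > 0.04045 → ((0.3333+0.055)/1.055)^2.4 ≈ 0.09084
  L1 = 0.2126×0.29177 + 0.7152×0.23840 + 0.0722×0.09084 ≈ 0.23909
Color 2 (182,26,175):
  R=182: 182/255≈0.7137 > 0.04045 → ((0.7137+0.055)/1.055)^2.4 ≈ 0.46778
  G=26: 26/255≈0.1020 > 0.04045 → ((0.1020+0.055)/1.055)^2.4 ≈ 0.01033
  B=175: 175/255≈0.6863 > 0.04045 → ((0.6863+0.055)/1.055)^2.4 ≈ 0.42869
  L2 = 0.2126×0.46778 + 0.7152×0.01033 + 0.0722×0.42869 ≈ 0.13779
Lighter = 0.23909, Darker = 0.13779
Ratio = (L_lighter + 0.05) / (L_darker + 0.05)
Ratio = (0.23909 + 0.05) / (0.13779 + 0.05) = 0.28909 / 0.18779 ≈ 1.5394
Ratio ≈ 1.54:1


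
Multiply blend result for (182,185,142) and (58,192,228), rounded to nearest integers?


Multiply: C = A×B/255, rounded to nearest integer
R: 182×58/255 = 10556/255 ≈ 41.396 → 41
G: 185×192/255 = 35520/255 ≈ 139.294 → 139
B: 142×228/255 = 32376/255 ≈ 126.965 → 127
= RGB(41, 139, 127)


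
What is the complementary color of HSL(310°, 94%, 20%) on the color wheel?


Complement = opposite side of color wheel = hue + 180°
H' = (310 + 180) mod 360 = 130°
S and L unchanged.
= HSL(130°, 94%, 20%)


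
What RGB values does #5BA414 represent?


5B → 91 (R)
A4 → 164 (G)
14 → 20 (B)
= RGB(91, 164, 20)


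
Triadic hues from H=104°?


Triadic: equally spaced at 120° intervals
H1 = 104°
H2 = (104 + 120) mod 360 = 224°
H3 = (104 + 240) mod 360 = 344°
Triadic = 104°, 224°, 344°


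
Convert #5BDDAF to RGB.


5B → 91 (R)
DD → 221 (G)
AF → 175 (B)
= RGB(91, 221, 175)


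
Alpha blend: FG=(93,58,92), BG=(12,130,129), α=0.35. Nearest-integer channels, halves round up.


C = α×F + (1-α)×B, with 1-α = 0.65
R: 0.35×93 + 0.65×12 = 32.55 + 7.80 = 40.35 → 40
G: 0.35×58 + 0.65×130 = 20.30 + 84.50 = 104.80 → 105
B: 0.35×92 + 0.65×129 = 32.20 + 83.85 = 116.05 → 116
= RGB(40, 105, 116)


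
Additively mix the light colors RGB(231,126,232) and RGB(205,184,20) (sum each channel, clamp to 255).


Additive: each channel = min(255, C₁+C₂)
R: 231+205 = 436 → 255
G: 126+184 = 310 → 255
B: 232+20 = 252 → 252
= RGB(255, 255, 252)


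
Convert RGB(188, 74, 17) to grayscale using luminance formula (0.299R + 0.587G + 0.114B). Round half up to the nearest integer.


Gray = 0.299×R + 0.587×G + 0.114×B
Gray = 0.299×188 + 0.587×74 + 0.114×17
Gray = 56.212 + 43.438 + 1.938
Gray = 101.588 → round half up → 102
Gray = 102


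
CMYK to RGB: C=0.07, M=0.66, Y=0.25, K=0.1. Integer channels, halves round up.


R = 255 × (1-C) × (1-K) = 255 × 0.93 × 0.90 = 213.435 → 213
G = 255 × (1-M) × (1-K) = 255 × 0.34 × 0.90 = 78.03 → 78
B = 255 × (1-Y) × (1-K) = 255 × 0.75 × 0.90 = 172.125 → 172
= RGB(213, 78, 172)


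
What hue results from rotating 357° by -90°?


New hue = (H + rotation) mod 360
New hue = (357 -90) mod 360
= 267 mod 360
= 267°


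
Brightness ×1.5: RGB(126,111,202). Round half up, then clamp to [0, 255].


Multiply each channel by 1.5, round half up, clamp to [0, 255]
R: 126×1.5 = 189
G: 111×1.5 = 166.5 → round → 167
B: 202×1.5 = 303 → clamp → 255
= RGB(189, 167, 255)


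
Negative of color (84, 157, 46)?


Invert: (255-R, 255-G, 255-B)
R: 255-84 = 171
G: 255-157 = 98
B: 255-46 = 209
= RGB(171, 98, 209)


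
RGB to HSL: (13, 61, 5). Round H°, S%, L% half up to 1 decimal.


Normalize: R'=13/255≈0.0510, G'=61/255≈0.2392, B'=5/255≈0.0196
Max=61/255, Min=5/255, Δ=Max-Min=56/255
L = (Max+Min)/2 = (61+5)/510 = 66/510 = 0.12941… → L = 12.9%
L ≤ 0.5 → S = Δ/(Max+Min) = 56/(61+5) = 56/66 = 0.84848… → S = 84.8%
(the 1/255 factors cancel in S and H, so raw channel differences can be used)
Max is G' → H = 60 × ((B-R)/Δ + 2) = 60 × ((5-13)/56 + 2)
  -8/56 + 2 = -0.1428… + 2 = 1.8571…
  H = 60 × 1.8571… = 111.428…° → H = 111.4°
= HSL(111.4°, 84.8%, 12.9%)


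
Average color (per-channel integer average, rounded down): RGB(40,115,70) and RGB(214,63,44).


Midpoint: each channel = ⌊(C₁+C₂)/2⌋
R: ⌊(40+214)/2⌋ = 127
G: ⌊(115+63)/2⌋ = 89
B: ⌊(70+44)/2⌋ = 57
= RGB(127, 89, 57)


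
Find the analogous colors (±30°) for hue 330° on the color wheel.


Base hue: 330°
Left analog: (330 - 30) mod 360 = 300°
Right analog: (330 + 30) mod 360 = 0°
Analogous hues = 300° and 0°


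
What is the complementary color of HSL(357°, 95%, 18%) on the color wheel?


Complement = opposite side of color wheel = hue + 180°
H' = (357 + 180) mod 360 = 177°
S and L unchanged.
= HSL(177°, 95%, 18%)


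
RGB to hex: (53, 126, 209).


R = 53 → 35 (hex)
G = 126 → 7E (hex)
B = 209 → D1 (hex)
Hex = #357ED1


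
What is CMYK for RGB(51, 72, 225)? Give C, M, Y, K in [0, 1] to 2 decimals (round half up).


R'=51/255≈0.2000, G'=72/255≈0.2824, B'=225/255≈0.8824
K = 1 - max(R',G',B') = 1 - 225/255 = 30/255 = 0.11764… → 0.12
(1-R'-K)/(1-K) simplifies to (max-R)/max with max = 225:
C = (225-51)/225 = 174/225 = 0.77333… → 0.77
M = (225-72)/225 = 153/225 = 0.68 → 0.68
Y = (225-225)/225 = 0/225 = 0 → 0.00
= CMYK(0.77, 0.68, 0.00, 0.12)


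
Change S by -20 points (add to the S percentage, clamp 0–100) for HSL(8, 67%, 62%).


Original S = 67%
Adjustment = -20 percentage points
New S = 67 + (-20) = 47
Clamp to [0, 100] → 47
= HSL(8°, 47%, 62%)


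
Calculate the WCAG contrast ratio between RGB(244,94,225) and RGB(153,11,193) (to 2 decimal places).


Linearize each sRGB channel c=v/255: c/12.92 if c ≤ 0.04045 else ((c+0.055)/1.055)^2.4
L = 0.2126×R_lin + 0.7152×G_lin + 0.0722×B_lin
Color 1 (244,94,225):
  R=244: 244/255≈0.9569 > 0.04045 → ((0.9569+0.055)/1.055)^2.4 ≈ 0.90466
  G=94: 94/255≈0.3686 > 0.04045 → ((0.3686+0.055)/1.055)^2.4 ≈ 0.11193
  B=225: 225/255≈0.8824 > 0.04045 → ((0.8824+0.055)/1.055)^2.4 ≈ 0.75294
  L1 = 0.2126×0.90466 + 0.7152×0.11193 + 0.0722×0.75294 ≈ 0.32675
Color 2 (153,11,193):
  R=153: 153/255≈0.6000 > 0.04045 → ((0.6000+0.055)/1.055)^2.4 ≈ 0.31855
  G=11: 11/255≈0.0431 > 0.04045 → ((0.0431+0.055)/1.055)^2.4 ≈ 0.00335
  B=193: 193/255≈0.7569 > 0.04045 → ((0.7569+0.055)/1.055)^2.4 ≈ 0.53328
  L2 = 0.2126×0.31855 + 0.7152×0.00335 + 0.0722×0.53328 ≈ 0.10862
Lighter = 0.32675, Darker = 0.10862
Ratio = (L_lighter + 0.05) / (L_darker + 0.05)
Ratio = (0.32675 + 0.05) / (0.10862 + 0.05) = 0.37675 / 0.15862 ≈ 2.3752
Ratio ≈ 2.38:1


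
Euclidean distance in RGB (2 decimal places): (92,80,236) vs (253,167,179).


d = √[(R₁-R₂)² + (G₁-G₂)² + (B₁-B₂)²]
d = √[(92-253)² + (80-167)² + (236-179)²]
d = √[25921 + 7569 + 3249]
d = √36739
d ≈ 191.67


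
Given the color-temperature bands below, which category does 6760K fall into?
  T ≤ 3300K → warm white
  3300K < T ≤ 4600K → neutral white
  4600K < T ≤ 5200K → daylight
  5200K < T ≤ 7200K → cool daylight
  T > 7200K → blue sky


Temperature: 6760K
5200K < 6760K ≤ 7200K → cool daylight
Classification: cool daylight


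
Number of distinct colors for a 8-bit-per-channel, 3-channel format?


Total bits = 8 bits/channel × 3 channels = 24 bits
Distinct colors = 2^24
= 16,777,216 colors


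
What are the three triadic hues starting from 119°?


Triadic: equally spaced at 120° intervals
H1 = 119°
H2 = (119 + 120) mod 360 = 239°
H3 = (119 + 240) mod 360 = 359°
Triadic = 119°, 239°, 359°


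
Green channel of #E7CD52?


Color: #E7CD52
R = E7 = 231
G = CD = 205
B = 52 = 82
Green = 205


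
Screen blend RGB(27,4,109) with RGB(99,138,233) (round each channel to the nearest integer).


Screen: C = 255 - (255-A)×(255-B)/255, rounded to nearest integer
R: 255 - (255-27)×(255-99)/255 = 255 - 35568/255 ≈ 255 - 139.482 = 115.518 → 116
G: 255 - (255-4)×(255-138)/255 = 255 - 29367/255 ≈ 255 - 115.165 = 139.835 → 140
B: 255 - (255-109)×(255-233)/255 = 255 - 3212/255 ≈ 255 - 12.596 = 242.404 → 242
= RGB(116, 140, 242)


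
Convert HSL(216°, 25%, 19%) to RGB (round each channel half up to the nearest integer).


H=216°, S=0.25, L=0.19
C = (1-|2L-1|)×S = (1-|-0.62|)×0.25 = 0.095
H' = H/60 = 216/60 ≈ 3.6000; X = C×(1-|H' mod 2 - 1|) = 0.038
m = L - C/2 = 0.19 - 0.0475 = 0.1425
Sector ⌊H'⌋ = 3 → (R',G',B') = (0.0, 0.038, 0.095)
RGB = ((R'+m)×255, (G'+m)×255, (B'+m)×255) = (36.3375, 46.0275, 60.5625)
Round half up → RGB(36, 46, 61)


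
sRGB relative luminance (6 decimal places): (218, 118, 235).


Linearize each channel (sRGB transfer function): c = v/255; c_lin = c/12.92 if c ≤ 0.04045, else ((c+0.055)/1.055)^2.4
  R: 218/255 ≈ 0.854902 > 0.04045 → ((0.854902+0.055)/1.055)^2.4 ≈ 0.701102
  G: 118/255 ≈ 0.462745 > 0.04045 → ((0.462745+0.055)/1.055)^2.4 ≈ 0.181164
  B: 235/255 ≈ 0.921569 > 0.04045 → ((0.921569+0.055)/1.055)^2.4 ≈ 0.830770
R_lin = 0.701102, G_lin = 0.181164, B_lin = 0.830770
L = 0.2126×R + 0.7152×G + 0.0722×B
L = 0.2126×0.701102 + 0.7152×0.181164 + 0.0722×0.830770
L ≈ 0.338605


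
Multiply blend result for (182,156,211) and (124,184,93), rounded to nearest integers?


Multiply: C = A×B/255, rounded to nearest integer
R: 182×124/255 = 22568/255 ≈ 88.502 → 89
G: 156×184/255 = 28704/255 ≈ 112.565 → 113
B: 211×93/255 = 19623/255 ≈ 76.953 → 77
= RGB(89, 113, 77)


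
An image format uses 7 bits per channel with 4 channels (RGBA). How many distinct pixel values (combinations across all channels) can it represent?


Total bits = 7 bits/channel × 4 channels = 28 bits
Distinct pixel values = 2^28
= 268,435,456 pixel values


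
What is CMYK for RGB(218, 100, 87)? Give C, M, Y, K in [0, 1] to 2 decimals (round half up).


R'=218/255≈0.8549, G'=100/255≈0.3922, B'=87/255≈0.3412
K = 1 - max(R',G',B') = 1 - 218/255 = 37/255 = 0.14509… → 0.15
(1-R'-K)/(1-K) simplifies to (max-R)/max with max = 218:
C = (218-218)/218 = 0/218 = 0 → 0.00
M = (218-100)/218 = 118/218 = 0.54128… → 0.54
Y = (218-87)/218 = 131/218 = 0.60091… → 0.60
= CMYK(0.00, 0.54, 0.60, 0.15)


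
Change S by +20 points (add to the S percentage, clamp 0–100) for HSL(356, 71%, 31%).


Original S = 71%
Adjustment = +20 percentage points
New S = 71 + (20) = 91
Clamp to [0, 100] → 91
= HSL(356°, 91%, 31%)


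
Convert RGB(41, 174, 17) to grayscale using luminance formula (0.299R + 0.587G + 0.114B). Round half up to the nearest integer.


Gray = 0.299×R + 0.587×G + 0.114×B
Gray = 0.299×41 + 0.587×174 + 0.114×17
Gray = 12.259 + 102.138 + 1.938
Gray = 116.335 → round half up → 116
Gray = 116


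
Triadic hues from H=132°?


Triadic: equally spaced at 120° intervals
H1 = 132°
H2 = (132 + 120) mod 360 = 252°
H3 = (132 + 240) mod 360 = 12°
Triadic = 132°, 252°, 12°


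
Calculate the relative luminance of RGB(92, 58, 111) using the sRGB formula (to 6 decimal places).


Linearize each channel (sRGB transfer function): c = v/255; c_lin = c/12.92 if c ≤ 0.04045, else ((c+0.055)/1.055)^2.4
  R: 92/255 ≈ 0.360784 > 0.04045 → ((0.360784+0.055)/1.055)^2.4 ≈ 0.107023
  G: 58/255 ≈ 0.227451 > 0.04045 → ((0.227451+0.055)/1.055)^2.4 ≈ 0.042311
  B: 111/255 ≈ 0.435294 > 0.04045 → ((0.435294+0.055)/1.055)^2.4 ≈ 0.158961
R_lin = 0.107023, G_lin = 0.042311, B_lin = 0.158961
L = 0.2126×R + 0.7152×G + 0.0722×B
L = 0.2126×0.107023 + 0.7152×0.042311 + 0.0722×0.158961
L ≈ 0.064491


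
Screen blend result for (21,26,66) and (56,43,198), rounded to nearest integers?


Screen: C = 255 - (255-A)×(255-B)/255, rounded to nearest integer
R: 255 - (255-21)×(255-56)/255 = 255 - 46566/255 ≈ 255 - 182.612 = 72.388 → 72
G: 255 - (255-26)×(255-43)/255 = 255 - 48548/255 ≈ 255 - 190.384 = 64.616 → 65
B: 255 - (255-66)×(255-198)/255 = 255 - 10773/255 ≈ 255 - 42.247 = 212.753 → 213
= RGB(72, 65, 213)


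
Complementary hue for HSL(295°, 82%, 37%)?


Complement = opposite side of color wheel = hue + 180°
H' = (295 + 180) mod 360 = 115°
S and L unchanged.
= HSL(115°, 82%, 37%)


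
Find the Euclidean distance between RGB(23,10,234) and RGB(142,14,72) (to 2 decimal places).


d = √[(R₁-R₂)² + (G₁-G₂)² + (B₁-B₂)²]
d = √[(23-142)² + (10-14)² + (234-72)²]
d = √[14161 + 16 + 26244]
d = √40421
d ≈ 201.05


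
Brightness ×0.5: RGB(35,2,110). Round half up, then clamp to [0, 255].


Multiply each channel by 0.5, round half up, clamp to [0, 255]
R: 35×0.5 = 17.5 → round → 18
G: 2×0.5 = 1
B: 110×0.5 = 55
= RGB(18, 1, 55)


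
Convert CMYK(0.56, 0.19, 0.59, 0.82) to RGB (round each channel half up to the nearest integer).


R = 255 × (1-C) × (1-K) = 255 × 0.44 × 0.18 = 20.196 → 20
G = 255 × (1-M) × (1-K) = 255 × 0.81 × 0.18 = 37.179 → 37
B = 255 × (1-Y) × (1-K) = 255 × 0.41 × 0.18 = 18.819 → 19
= RGB(20, 37, 19)


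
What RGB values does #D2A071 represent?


D2 → 210 (R)
A0 → 160 (G)
71 → 113 (B)
= RGB(210, 160, 113)


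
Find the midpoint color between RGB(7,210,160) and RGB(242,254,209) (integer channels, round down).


Midpoint: each channel = ⌊(C₁+C₂)/2⌋
R: ⌊(7+242)/2⌋ = 124
G: ⌊(210+254)/2⌋ = 232
B: ⌊(160+209)/2⌋ = 184
= RGB(124, 232, 184)


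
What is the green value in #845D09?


Color: #845D09
R = 84 = 132
G = 5D = 93
B = 09 = 9
Green = 93


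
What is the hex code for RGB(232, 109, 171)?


R = 232 → E8 (hex)
G = 109 → 6D (hex)
B = 171 → AB (hex)
Hex = #E86DAB


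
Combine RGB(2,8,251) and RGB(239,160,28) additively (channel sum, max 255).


Additive: each channel = min(255, C₁+C₂)
R: 2+239 = 241 → 241
G: 8+160 = 168 → 168
B: 251+28 = 279 → 255
= RGB(241, 168, 255)


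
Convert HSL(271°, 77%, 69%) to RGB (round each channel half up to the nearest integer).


H=271°, S=0.77, L=0.69
C = (1-|2L-1|)×S = (1-|0.38|)×0.77 = 0.4774
H' = H/60 = 271/60 ≈ 4.5167; X = C×(1-|H' mod 2 - 1|) ≈ 0.2467
m = L - C/2 = 0.69 - 0.2387 = 0.4513
Sector ⌊H'⌋ = 4 → (R',G',B') = (≈0.2467, 0.0, 0.4774)
RGB = ((R'+m)×255, (G'+m)×255, (B'+m)×255) = (177.97895, 115.0815, 236.8185)
Round half up → RGB(178, 115, 237)


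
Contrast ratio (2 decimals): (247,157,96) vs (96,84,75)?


Linearize each sRGB channel c=v/255: c/12.92 if c ≤ 0.04045 else ((c+0.055)/1.055)^2.4
L = 0.2126×R_lin + 0.7152×G_lin + 0.0722×B_lin
Color 1 (247,157,96):
  R=247: 247/255≈0.9686 > 0.04045 → ((0.9686+0.055)/1.055)^2.4 ≈ 0.93011
  G=157: 157/255≈0.6157 > 0.04045 → ((0.6157+0.055)/1.055)^2.4 ≈ 0.33716
  B=96: 96/255≈0.3765 > 0.04045 → ((0.3765+0.055)/1.055)^2.4 ≈ 0.11697
  L1 = 0.2126×0.93011 + 0.7152×0.33716 + 0.0722×0.11697 ≈ 0.44733
Color 2 (96,84,75):
  R=96: 96/255≈0.3765 > 0.04045 → ((0.3765+0.055)/1.055)^2.4 ≈ 0.11697
  G=84: 84/255≈0.3294 > 0.04045 → ((0.3294+0.055)/1.055)^2.4 ≈ 0.08866
  B=75: 75/255≈0.2941 > 0.04045 → ((0.2941+0.055)/1.055)^2.4 ≈ 0.07036
  L2 = 0.2126×0.11697 + 0.7152×0.08866 + 0.0722×0.07036 ≈ 0.09335
Lighter = 0.44733, Darker = 0.09335
Ratio = (L_lighter + 0.05) / (L_darker + 0.05)
Ratio = (0.44733 + 0.05) / (0.09335 + 0.05) = 0.49733 / 0.14335 ≈ 3.4692
Ratio ≈ 3.47:1


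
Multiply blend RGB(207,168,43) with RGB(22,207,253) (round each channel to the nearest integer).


Multiply: C = A×B/255, rounded to nearest integer
R: 207×22/255 = 4554/255 ≈ 17.859 → 18
G: 168×207/255 = 34776/255 ≈ 136.376 → 136
B: 43×253/255 = 10879/255 ≈ 42.663 → 43
= RGB(18, 136, 43)


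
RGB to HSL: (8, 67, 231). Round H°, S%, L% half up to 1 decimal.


Normalize: R'=8/255≈0.0314, G'=67/255≈0.2627, B'=231/255≈0.9059
Max=231/255, Min=8/255, Δ=Max-Min=223/255
L = (Max+Min)/2 = (231+8)/510 = 239/510 = 0.46862… → L = 46.9%
L ≤ 0.5 → S = Δ/(Max+Min) = 223/(231+8) = 223/239 = 0.93305… → S = 93.3%
(the 1/255 factors cancel in S and H, so raw channel differences can be used)
Max is B' → H = 60 × ((R-G)/Δ + 4) = 60 × ((8-67)/223 + 4)
  -59/223 + 4 = -0.2645… + 4 = 3.7354…
  H = 60 × 3.7354… = 224.125…° → H = 224.1°
= HSL(224.1°, 93.3%, 46.9%)


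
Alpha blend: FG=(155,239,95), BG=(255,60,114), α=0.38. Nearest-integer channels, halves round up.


C = α×F + (1-α)×B, with 1-α = 0.62
R: 0.38×155 + 0.62×255 = 58.90 + 158.10 = 217.00 → 217
G: 0.38×239 + 0.62×60 = 90.82 + 37.20 = 128.02 → 128
B: 0.38×95 + 0.62×114 = 36.10 + 70.68 = 106.78 → 107
= RGB(217, 128, 107)


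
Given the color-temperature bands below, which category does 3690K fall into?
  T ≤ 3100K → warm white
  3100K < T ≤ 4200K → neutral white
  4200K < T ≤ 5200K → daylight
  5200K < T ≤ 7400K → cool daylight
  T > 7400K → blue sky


Temperature: 3690K
3100K < 3690K ≤ 4200K → neutral white
Classification: neutral white


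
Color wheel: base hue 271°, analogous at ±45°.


Base hue: 271°
Left analog: (271 - 45) mod 360 = 226°
Right analog: (271 + 45) mod 360 = 316°
Analogous hues = 226° and 316°


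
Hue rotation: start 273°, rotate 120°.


New hue = (H + rotation) mod 360
New hue = (273 + 120) mod 360
= 393 mod 360
= 33°


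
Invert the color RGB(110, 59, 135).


Invert: (255-R, 255-G, 255-B)
R: 255-110 = 145
G: 255-59 = 196
B: 255-135 = 120
= RGB(145, 196, 120)


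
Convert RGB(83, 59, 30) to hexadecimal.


R = 83 → 53 (hex)
G = 59 → 3B (hex)
B = 30 → 1E (hex)
Hex = #533B1E


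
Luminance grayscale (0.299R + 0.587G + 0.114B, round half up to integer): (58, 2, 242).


Gray = 0.299×R + 0.587×G + 0.114×B
Gray = 0.299×58 + 0.587×2 + 0.114×242
Gray = 17.342 + 1.174 + 27.588
Gray = 46.104 → round half up → 46
Gray = 46


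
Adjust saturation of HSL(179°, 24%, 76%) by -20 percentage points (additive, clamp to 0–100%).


Original S = 24%
Adjustment = -20 percentage points
New S = 24 + (-20) = 4
Clamp to [0, 100] → 4
= HSL(179°, 4%, 76%)


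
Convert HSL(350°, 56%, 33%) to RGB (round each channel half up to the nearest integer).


H=350°, S=0.56, L=0.33
C = (1-|2L-1|)×S = (1-|-0.34|)×0.56 = 0.3696
H' = H/60 = 350/60 ≈ 5.8333; X = C×(1-|H' mod 2 - 1|) = 0.0616
m = L - C/2 = 0.33 - 0.1848 = 0.1452
Sector ⌊H'⌋ = 5 → (R',G',B') = (0.3696, 0.0, 0.0616)
RGB = ((R'+m)×255, (G'+m)×255, (B'+m)×255) = (131.274, 37.026, 52.734)
Round half up → RGB(131, 37, 53)


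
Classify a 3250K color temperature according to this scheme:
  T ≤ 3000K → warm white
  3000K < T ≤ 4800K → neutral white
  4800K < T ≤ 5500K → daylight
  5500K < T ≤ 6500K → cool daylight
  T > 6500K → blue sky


Temperature: 3250K
3000K < 3250K ≤ 4800K → neutral white
Classification: neutral white


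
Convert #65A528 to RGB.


65 → 101 (R)
A5 → 165 (G)
28 → 40 (B)
= RGB(101, 165, 40)


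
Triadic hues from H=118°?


Triadic: equally spaced at 120° intervals
H1 = 118°
H2 = (118 + 120) mod 360 = 238°
H3 = (118 + 240) mod 360 = 358°
Triadic = 118°, 238°, 358°


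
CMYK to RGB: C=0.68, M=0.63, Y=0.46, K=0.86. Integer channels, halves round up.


R = 255 × (1-C) × (1-K) = 255 × 0.32 × 0.14 = 11.424 → 11
G = 255 × (1-M) × (1-K) = 255 × 0.37 × 0.14 = 13.209 → 13
B = 255 × (1-Y) × (1-K) = 255 × 0.54 × 0.14 = 19.278 → 19
= RGB(11, 13, 19)


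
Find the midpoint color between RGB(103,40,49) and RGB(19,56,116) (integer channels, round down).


Midpoint: each channel = ⌊(C₁+C₂)/2⌋
R: ⌊(103+19)/2⌋ = 61
G: ⌊(40+56)/2⌋ = 48
B: ⌊(49+116)/2⌋ = 82
= RGB(61, 48, 82)


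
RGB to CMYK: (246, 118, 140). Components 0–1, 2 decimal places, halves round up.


R'=246/255≈0.9647, G'=118/255≈0.4627, B'=140/255≈0.5490
K = 1 - max(R',G',B') = 1 - 246/255 = 9/255 = 0.03529… → 0.04
(1-R'-K)/(1-K) simplifies to (max-R)/max with max = 246:
C = (246-246)/246 = 0/246 = 0 → 0.00
M = (246-118)/246 = 128/246 = 0.52032… → 0.52
Y = (246-140)/246 = 106/246 = 0.43089… → 0.43
= CMYK(0.00, 0.52, 0.43, 0.04)


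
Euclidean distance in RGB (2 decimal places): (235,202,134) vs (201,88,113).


d = √[(R₁-R₂)² + (G₁-G₂)² + (B₁-B₂)²]
d = √[(235-201)² + (202-88)² + (134-113)²]
d = √[1156 + 12996 + 441]
d = √14593
d ≈ 120.80


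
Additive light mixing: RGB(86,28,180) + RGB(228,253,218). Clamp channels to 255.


Additive: each channel = min(255, C₁+C₂)
R: 86+228 = 314 → 255
G: 28+253 = 281 → 255
B: 180+218 = 398 → 255
= RGB(255, 255, 255)


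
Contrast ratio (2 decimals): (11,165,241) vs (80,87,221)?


Linearize each sRGB channel c=v/255: c/12.92 if c ≤ 0.04045 else ((c+0.055)/1.055)^2.4
L = 0.2126×R_lin + 0.7152×G_lin + 0.0722×B_lin
Color 1 (11,165,241):
  R=11: 11/255≈0.0431 > 0.04045 → ((0.0431+0.055)/1.055)^2.4 ≈ 0.00335
  G=165: 165/255≈0.6471 > 0.04045 → ((0.6471+0.055)/1.055)^2.4 ≈ 0.37626
  B=241: 241/255≈0.9451 > 0.04045 → ((0.9451+0.055)/1.055)^2.4 ≈ 0.87962
  L1 = 0.2126×0.00335 + 0.7152×0.37626 + 0.0722×0.87962 ≈ 0.33332
Color 2 (80,87,221):
  R=80: 80/255≈0.3137 > 0.04045 → ((0.3137+0.055)/1.055)^2.4 ≈ 0.08022
  G=87: 87/255≈0.3412 > 0.04045 → ((0.3412+0.055)/1.055)^2.4 ≈ 0.09531
  B=221: 221/255≈0.8667 > 0.04045 → ((0.8667+0.055)/1.055)^2.4 ≈ 0.72306
  L2 = 0.2126×0.08022 + 0.7152×0.09531 + 0.0722×0.72306 ≈ 0.13742
Lighter = 0.33332, Darker = 0.13742
Ratio = (L_lighter + 0.05) / (L_darker + 0.05)
Ratio = (0.33332 + 0.05) / (0.13742 + 0.05) = 0.38332 / 0.18742 ≈ 2.0452
Ratio ≈ 2.05:1


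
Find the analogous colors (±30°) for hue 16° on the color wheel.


Base hue: 16°
Left analog: (16 - 30) mod 360 = 346°
Right analog: (16 + 30) mod 360 = 46°
Analogous hues = 346° and 46°


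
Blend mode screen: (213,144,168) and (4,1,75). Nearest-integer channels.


Screen: C = 255 - (255-A)×(255-B)/255, rounded to nearest integer
R: 255 - (255-213)×(255-4)/255 = 255 - 10542/255 ≈ 255 - 41.341 = 213.659 → 214
G: 255 - (255-144)×(255-1)/255 = 255 - 28194/255 ≈ 255 - 110.565 = 144.435 → 144
B: 255 - (255-168)×(255-75)/255 = 255 - 15660/255 ≈ 255 - 61.412 = 193.588 → 194
= RGB(214, 144, 194)


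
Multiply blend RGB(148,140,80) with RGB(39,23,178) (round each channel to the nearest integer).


Multiply: C = A×B/255, rounded to nearest integer
R: 148×39/255 = 5772/255 ≈ 22.635 → 23
G: 140×23/255 = 3220/255 ≈ 12.627 → 13
B: 80×178/255 = 14240/255 ≈ 55.843 → 56
= RGB(23, 13, 56)


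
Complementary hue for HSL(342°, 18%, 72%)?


Complement = opposite side of color wheel = hue + 180°
H' = (342 + 180) mod 360 = 162°
S and L unchanged.
= HSL(162°, 18%, 72%)


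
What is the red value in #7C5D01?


Color: #7C5D01
R = 7C = 124
G = 5D = 93
B = 01 = 1
Red = 124


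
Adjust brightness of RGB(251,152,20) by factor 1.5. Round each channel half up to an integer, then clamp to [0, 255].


Multiply each channel by 1.5, round half up, clamp to [0, 255]
R: 251×1.5 = 376.5 → round → 377 → clamp → 255
G: 152×1.5 = 228
B: 20×1.5 = 30
= RGB(255, 228, 30)


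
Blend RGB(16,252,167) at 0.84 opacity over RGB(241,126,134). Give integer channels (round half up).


C = α×F + (1-α)×B, with 1-α = 0.16
R: 0.84×16 + 0.16×241 = 13.44 + 38.56 = 52.00 → 52
G: 0.84×252 + 0.16×126 = 211.68 + 20.16 = 231.84 → 232
B: 0.84×167 + 0.16×134 = 140.28 + 21.44 = 161.72 → 162
= RGB(52, 232, 162)


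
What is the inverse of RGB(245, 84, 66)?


Invert: (255-R, 255-G, 255-B)
R: 255-245 = 10
G: 255-84 = 171
B: 255-66 = 189
= RGB(10, 171, 189)


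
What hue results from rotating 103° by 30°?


New hue = (H + rotation) mod 360
New hue = (103 + 30) mod 360
= 133 mod 360
= 133°


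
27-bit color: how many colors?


Colors = 2^bits = 2^27
= 134,217,728 colors


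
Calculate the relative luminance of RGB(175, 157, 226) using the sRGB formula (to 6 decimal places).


Linearize each channel (sRGB transfer function): c = v/255; c_lin = c/12.92 if c ≤ 0.04045, else ((c+0.055)/1.055)^2.4
  R: 175/255 ≈ 0.686275 > 0.04045 → ((0.686275+0.055)/1.055)^2.4 ≈ 0.428690
  G: 157/255 ≈ 0.615686 > 0.04045 → ((0.615686+0.055)/1.055)^2.4 ≈ 0.337164
  B: 226/255 ≈ 0.886275 > 0.04045 → ((0.886275+0.055)/1.055)^2.4 ≈ 0.760525
R_lin = 0.428690, G_lin = 0.337164, B_lin = 0.760525
L = 0.2126×R + 0.7152×G + 0.0722×B
L = 0.2126×0.428690 + 0.7152×0.337164 + 0.0722×0.760525
L ≈ 0.387189


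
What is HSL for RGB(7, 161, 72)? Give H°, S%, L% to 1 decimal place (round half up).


Normalize: R'=7/255≈0.0275, G'=161/255≈0.6314, B'=72/255≈0.2824
Max=161/255, Min=7/255, Δ=Max-Min=154/255
L = (Max+Min)/2 = (161+7)/510 = 168/510 = 0.32941… → L = 32.9%
L ≤ 0.5 → S = Δ/(Max+Min) = 154/(161+7) = 154/168 = 0.91666… → S = 91.7%
(the 1/255 factors cancel in S and H, so raw channel differences can be used)
Max is G' → H = 60 × ((B-R)/Δ + 2) = 60 × ((72-7)/154 + 2)
  65/154 + 2 = 0.4220… + 2 = 2.4220…
  H = 60 × 2.4220… = 145.324…° → H = 145.3°
= HSL(145.3°, 91.7%, 32.9%)


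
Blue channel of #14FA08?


Color: #14FA08
R = 14 = 20
G = FA = 250
B = 08 = 8
Blue = 8


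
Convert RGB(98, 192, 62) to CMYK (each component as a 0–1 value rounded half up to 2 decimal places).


R'=98/255≈0.3843, G'=192/255≈0.7529, B'=62/255≈0.2431
K = 1 - max(R',G',B') = 1 - 192/255 = 63/255 = 0.24705… → 0.25
(1-R'-K)/(1-K) simplifies to (max-R)/max with max = 192:
C = (192-98)/192 = 94/192 = 0.48958… → 0.49
M = (192-192)/192 = 0/192 = 0 → 0.00
Y = (192-62)/192 = 130/192 = 0.67708… → 0.68
= CMYK(0.49, 0.00, 0.68, 0.25)


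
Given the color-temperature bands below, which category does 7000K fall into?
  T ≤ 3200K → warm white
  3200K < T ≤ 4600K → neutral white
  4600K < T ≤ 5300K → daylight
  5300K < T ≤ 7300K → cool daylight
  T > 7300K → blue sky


Temperature: 7000K
5300K < 7000K ≤ 7300K → cool daylight
Classification: cool daylight


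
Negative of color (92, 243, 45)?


Invert: (255-R, 255-G, 255-B)
R: 255-92 = 163
G: 255-243 = 12
B: 255-45 = 210
= RGB(163, 12, 210)


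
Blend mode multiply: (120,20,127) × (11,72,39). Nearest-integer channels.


Multiply: C = A×B/255, rounded to nearest integer
R: 120×11/255 = 1320/255 ≈ 5.176 → 5
G: 20×72/255 = 1440/255 ≈ 5.647 → 6
B: 127×39/255 = 4953/255 ≈ 19.424 → 19
= RGB(5, 6, 19)


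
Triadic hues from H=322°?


Triadic: equally spaced at 120° intervals
H1 = 322°
H2 = (322 + 120) mod 360 = 82°
H3 = (322 + 240) mod 360 = 202°
Triadic = 322°, 82°, 202°


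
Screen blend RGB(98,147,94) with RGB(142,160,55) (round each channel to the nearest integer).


Screen: C = 255 - (255-A)×(255-B)/255, rounded to nearest integer
R: 255 - (255-98)×(255-142)/255 = 255 - 17741/255 ≈ 255 - 69.573 = 185.427 → 185
G: 255 - (255-147)×(255-160)/255 = 255 - 10260/255 ≈ 255 - 40.235 = 214.765 → 215
B: 255 - (255-94)×(255-55)/255 = 255 - 32200/255 ≈ 255 - 126.275 = 128.725 → 129
= RGB(185, 215, 129)


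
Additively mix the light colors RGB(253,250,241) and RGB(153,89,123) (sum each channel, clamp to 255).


Additive: each channel = min(255, C₁+C₂)
R: 253+153 = 406 → 255
G: 250+89 = 339 → 255
B: 241+123 = 364 → 255
= RGB(255, 255, 255)


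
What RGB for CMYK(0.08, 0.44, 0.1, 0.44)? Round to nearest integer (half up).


R = 255 × (1-C) × (1-K) = 255 × 0.92 × 0.56 = 131.376 → 131
G = 255 × (1-M) × (1-K) = 255 × 0.56 × 0.56 = 79.968 → 80
B = 255 × (1-Y) × (1-K) = 255 × 0.90 × 0.56 = 128.52 → 129
= RGB(131, 80, 129)


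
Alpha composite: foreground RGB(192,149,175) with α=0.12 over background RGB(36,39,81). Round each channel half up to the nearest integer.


C = α×F + (1-α)×B, with 1-α = 0.88
R: 0.12×192 + 0.88×36 = 23.04 + 31.68 = 54.72 → 55
G: 0.12×149 + 0.88×39 = 17.88 + 34.32 = 52.20 → 52
B: 0.12×175 + 0.88×81 = 21.00 + 71.28 = 92.28 → 92
= RGB(55, 52, 92)


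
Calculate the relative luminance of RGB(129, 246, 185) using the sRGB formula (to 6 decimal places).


Linearize each channel (sRGB transfer function): c = v/255; c_lin = c/12.92 if c ≤ 0.04045, else ((c+0.055)/1.055)^2.4
  R: 129/255 ≈ 0.505882 > 0.04045 → ((0.505882+0.055)/1.055)^2.4 ≈ 0.219526
  G: 246/255 ≈ 0.964706 > 0.04045 → ((0.964706+0.055)/1.055)^2.4 ≈ 0.921582
  B: 185/255 ≈ 0.725490 > 0.04045 → ((0.725490+0.055)/1.055)^2.4 ≈ 0.485150
R_lin = 0.219526, G_lin = 0.921582, B_lin = 0.485150
L = 0.2126×R + 0.7152×G + 0.0722×B
L = 0.2126×0.219526 + 0.7152×0.921582 + 0.0722×0.485150
L ≈ 0.740814


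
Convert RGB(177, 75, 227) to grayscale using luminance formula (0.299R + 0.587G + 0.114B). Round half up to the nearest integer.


Gray = 0.299×R + 0.587×G + 0.114×B
Gray = 0.299×177 + 0.587×75 + 0.114×227
Gray = 52.923 + 44.025 + 25.878
Gray = 122.826 → round half up → 123
Gray = 123


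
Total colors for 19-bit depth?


Colors = 2^bits = 2^19
= 524,288 colors


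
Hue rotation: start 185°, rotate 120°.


New hue = (H + rotation) mod 360
New hue = (185 + 120) mod 360
= 305 mod 360
= 305°


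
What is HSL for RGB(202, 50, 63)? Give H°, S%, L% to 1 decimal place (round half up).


Normalize: R'=202/255≈0.7922, G'=50/255≈0.1961, B'=63/255≈0.2471
Max=202/255, Min=50/255, Δ=Max-Min=152/255
L = (Max+Min)/2 = (202+50)/510 = 252/510 = 0.49411… → L = 49.4%
L ≤ 0.5 → S = Δ/(Max+Min) = 152/(202+50) = 152/252 = 0.60317… → S = 60.3%
(the 1/255 factors cancel in S and H, so raw channel differences can be used)
Max is R' → H = 60 × (((G-B)/Δ) mod 6) = 60 × (((50-63)/152) mod 6)
  (-13)/152 = -0.0855…; negative, so add 6 → 5.9144…
  H = 60 × 5.9144… = 354.868…° → H = 354.9°
= HSL(354.9°, 60.3%, 49.4%)


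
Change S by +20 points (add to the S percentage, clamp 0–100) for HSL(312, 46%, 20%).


Original S = 46%
Adjustment = +20 percentage points
New S = 46 + (20) = 66
Clamp to [0, 100] → 66
= HSL(312°, 66%, 20%)


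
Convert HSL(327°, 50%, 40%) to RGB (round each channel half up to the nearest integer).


H=327°, S=0.50, L=0.40
C = (1-|2L-1|)×S = (1-|-0.20|)×0.50 = 0.4
H' = H/60 = 327/60 ≈ 5.4500; X = C×(1-|H' mod 2 - 1|) = 0.22
m = L - C/2 = 0.40 - 0.2 = 0.2
Sector ⌊H'⌋ = 5 → (R',G',B') = (0.4, 0.0, 0.22)
RGB = ((R'+m)×255, (G'+m)×255, (B'+m)×255) = (153.0, 51.0, 107.1)
Round half up → RGB(153, 51, 107)


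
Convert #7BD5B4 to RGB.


7B → 123 (R)
D5 → 213 (G)
B4 → 180 (B)
= RGB(123, 213, 180)


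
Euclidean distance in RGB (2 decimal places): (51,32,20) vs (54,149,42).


d = √[(R₁-R₂)² + (G₁-G₂)² + (B₁-B₂)²]
d = √[(51-54)² + (32-149)² + (20-42)²]
d = √[9 + 13689 + 484]
d = √14182
d ≈ 119.09


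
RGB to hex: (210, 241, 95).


R = 210 → D2 (hex)
G = 241 → F1 (hex)
B = 95 → 5F (hex)
Hex = #D2F15F


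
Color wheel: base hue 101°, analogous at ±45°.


Base hue: 101°
Left analog: (101 - 45) mod 360 = 56°
Right analog: (101 + 45) mod 360 = 146°
Analogous hues = 56° and 146°


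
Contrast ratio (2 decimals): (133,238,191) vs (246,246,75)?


Linearize each sRGB channel c=v/255: c/12.92 if c ≤ 0.04045 else ((c+0.055)/1.055)^2.4
L = 0.2126×R_lin + 0.7152×G_lin + 0.0722×B_lin
Color 1 (133,238,191):
  R=133: 133/255≈0.5216 > 0.04045 → ((0.5216+0.055)/1.055)^2.4 ≈ 0.23455
  G=238: 238/255≈0.9333 > 0.04045 → ((0.9333+0.055)/1.055)^2.4 ≈ 0.85499
  B=191: 191/255≈0.7490 > 0.04045 → ((0.7490+0.055)/1.055)^2.4 ≈ 0.52100
  L1 = 0.2126×0.23455 + 0.7152×0.85499 + 0.0722×0.52100 ≈ 0.69897
Color 2 (246,246,75):
  R=246: 246/255≈0.9647 > 0.04045 → ((0.9647+0.055)/1.055)^2.4 ≈ 0.92158
  G=246: 246/255≈0.9647 > 0.04045 → ((0.9647+0.055)/1.055)^2.4 ≈ 0.92158
  B=75: 75/255≈0.2941 > 0.04045 → ((0.2941+0.055)/1.055)^2.4 ≈ 0.07036
  L2 = 0.2126×0.92158 + 0.7152×0.92158 + 0.0722×0.07036 ≈ 0.86012
Lighter = 0.86012, Darker = 0.69897
Ratio = (L_lighter + 0.05) / (L_darker + 0.05)
Ratio = (0.86012 + 0.05) / (0.69897 + 0.05) = 0.91012 / 0.74897 ≈ 1.2152
Ratio ≈ 1.22:1


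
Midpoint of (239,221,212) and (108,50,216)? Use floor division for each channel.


Midpoint: each channel = ⌊(C₁+C₂)/2⌋
R: ⌊(239+108)/2⌋ = 173
G: ⌊(221+50)/2⌋ = 135
B: ⌊(212+216)/2⌋ = 214
= RGB(173, 135, 214)


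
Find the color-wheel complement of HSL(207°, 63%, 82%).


Complement = opposite side of color wheel = hue + 180°
H' = (207 + 180) mod 360 = 27°
S and L unchanged.
= HSL(27°, 63%, 82%)


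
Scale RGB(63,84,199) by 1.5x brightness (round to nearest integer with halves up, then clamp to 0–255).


Multiply each channel by 1.5, round half up, clamp to [0, 255]
R: 63×1.5 = 94.5 → round → 95
G: 84×1.5 = 126
B: 199×1.5 = 298.5 → round → 299 → clamp → 255
= RGB(95, 126, 255)


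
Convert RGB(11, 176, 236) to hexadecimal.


R = 11 → 0B (hex)
G = 176 → B0 (hex)
B = 236 → EC (hex)
Hex = #0BB0EC


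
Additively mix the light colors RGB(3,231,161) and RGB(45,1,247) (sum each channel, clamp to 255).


Additive: each channel = min(255, C₁+C₂)
R: 3+45 = 48 → 48
G: 231+1 = 232 → 232
B: 161+247 = 408 → 255
= RGB(48, 232, 255)


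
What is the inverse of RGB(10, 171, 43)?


Invert: (255-R, 255-G, 255-B)
R: 255-10 = 245
G: 255-171 = 84
B: 255-43 = 212
= RGB(245, 84, 212)


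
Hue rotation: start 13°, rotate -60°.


New hue = (H + rotation) mod 360
New hue = (13 -60) mod 360
= -47 mod 360
= 313°


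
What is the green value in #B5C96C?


Color: #B5C96C
R = B5 = 181
G = C9 = 201
B = 6C = 108
Green = 201


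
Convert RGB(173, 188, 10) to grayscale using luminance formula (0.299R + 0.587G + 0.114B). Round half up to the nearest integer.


Gray = 0.299×R + 0.587×G + 0.114×B
Gray = 0.299×173 + 0.587×188 + 0.114×10
Gray = 51.727 + 110.356 + 1.140
Gray = 163.223 → round half up → 163
Gray = 163


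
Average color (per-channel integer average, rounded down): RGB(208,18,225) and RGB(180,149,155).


Midpoint: each channel = ⌊(C₁+C₂)/2⌋
R: ⌊(208+180)/2⌋ = 194
G: ⌊(18+149)/2⌋ = 83
B: ⌊(225+155)/2⌋ = 190
= RGB(194, 83, 190)


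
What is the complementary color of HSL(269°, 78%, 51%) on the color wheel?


Complement = opposite side of color wheel = hue + 180°
H' = (269 + 180) mod 360 = 89°
S and L unchanged.
= HSL(89°, 78%, 51%)


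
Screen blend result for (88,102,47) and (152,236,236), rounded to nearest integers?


Screen: C = 255 - (255-A)×(255-B)/255, rounded to nearest integer
R: 255 - (255-88)×(255-152)/255 = 255 - 17201/255 ≈ 255 - 67.455 = 187.545 → 188
G: 255 - (255-102)×(255-236)/255 = 255 - 2907/255 ≈ 255 - 11.400 = 243.600 → 244
B: 255 - (255-47)×(255-236)/255 = 255 - 3952/255 ≈ 255 - 15.498 = 239.502 → 240
= RGB(188, 244, 240)


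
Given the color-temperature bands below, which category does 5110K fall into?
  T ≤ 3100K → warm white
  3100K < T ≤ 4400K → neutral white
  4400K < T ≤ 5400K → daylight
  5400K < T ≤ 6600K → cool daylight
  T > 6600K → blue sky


Temperature: 5110K
4400K < 5110K ≤ 5400K → daylight
Classification: daylight


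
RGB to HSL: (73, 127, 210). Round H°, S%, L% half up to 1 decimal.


Normalize: R'=73/255≈0.2863, G'=127/255≈0.4980, B'=210/255≈0.8235
Max=210/255, Min=73/255, Δ=Max-Min=137/255
L = (Max+Min)/2 = (210+73)/510 = 283/510 = 0.55490… → L = 55.5%
L > 0.5 → S = Δ/(2-Max-Min) = 137/(510-210-73) = 137/227 = 0.60352… → S = 60.4%
(the 1/255 factors cancel in S and H, so raw channel differences can be used)
Max is B' → H = 60 × ((R-G)/Δ + 4) = 60 × ((73-127)/137 + 4)
  -54/137 + 4 = -0.3941… + 4 = 3.6058…
  H = 60 × 3.6058… = 216.350…° → H = 216.4°
= HSL(216.4°, 60.4%, 55.5%)


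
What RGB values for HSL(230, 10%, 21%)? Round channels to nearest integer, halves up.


H=230°, S=0.10, L=0.21
C = (1-|2L-1|)×S = (1-|-0.58|)×0.10 = 0.042
H' = H/60 = 230/60 ≈ 3.8333; X = C×(1-|H' mod 2 - 1|) = 0.007
m = L - C/2 = 0.21 - 0.021 = 0.189
Sector ⌊H'⌋ = 3 → (R',G',B') = (0.0, 0.007, 0.042)
RGB = ((R'+m)×255, (G'+m)×255, (B'+m)×255) = (48.195, 49.98, 58.905)
Round half up → RGB(48, 50, 59)


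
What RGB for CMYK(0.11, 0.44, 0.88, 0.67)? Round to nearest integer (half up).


R = 255 × (1-C) × (1-K) = 255 × 0.89 × 0.33 = 74.8935 → 75
G = 255 × (1-M) × (1-K) = 255 × 0.56 × 0.33 = 47.124 → 47
B = 255 × (1-Y) × (1-K) = 255 × 0.12 × 0.33 = 10.098 → 10
= RGB(75, 47, 10)


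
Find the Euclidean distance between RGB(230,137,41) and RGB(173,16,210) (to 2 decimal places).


d = √[(R₁-R₂)² + (G₁-G₂)² + (B₁-B₂)²]
d = √[(230-173)² + (137-16)² + (41-210)²]
d = √[3249 + 14641 + 28561]
d = √46451
d ≈ 215.52
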